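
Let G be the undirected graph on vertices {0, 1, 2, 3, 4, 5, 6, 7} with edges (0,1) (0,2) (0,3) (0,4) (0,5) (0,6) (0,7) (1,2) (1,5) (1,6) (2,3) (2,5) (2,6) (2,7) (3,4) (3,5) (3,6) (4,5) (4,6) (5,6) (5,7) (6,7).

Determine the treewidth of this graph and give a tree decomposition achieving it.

Treewidth 4.
One optimal decomposition is:
Bags: B1 = {0, 3, 4, 5, 6}  B2 = {0, 2, 3, 5, 6}  B3 = {0, 2, 5, 6, 7}  B4 = {0, 1, 2, 5, 6}
Tree: B1–B2, B2–B3, B2–B4

Each bag holds 5 vertices, so the decomposition has width 4, which upper-bounds the treewidth. Conversely, {0, 1, 2, 5, 6} is a clique of size 5, and the vertices of any clique must share a bag in every tree decomposition; so some bag has ≥ 5 vertices and tw(G) ≥ 4. Hence tw(G) = 4 exactly.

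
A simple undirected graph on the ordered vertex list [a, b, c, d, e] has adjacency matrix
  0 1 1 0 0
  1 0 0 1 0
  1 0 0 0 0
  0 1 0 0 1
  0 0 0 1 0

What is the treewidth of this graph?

A width-1 tree decomposition is:
Bags: B1 = {d, e}  B2 = {b, d}  B3 = {a, b}  B4 = {a, c}
Tree: B1–B2, B2–B3, B3–B4
Each bag holds 2 vertices, so the decomposition has width 1, which upper-bounds the treewidth. Since G has at least one edge (e.g. e–d), it is not an edgeless graph, so tw(G) ≥ 1. Combining the bounds, tw(G) = 1.

1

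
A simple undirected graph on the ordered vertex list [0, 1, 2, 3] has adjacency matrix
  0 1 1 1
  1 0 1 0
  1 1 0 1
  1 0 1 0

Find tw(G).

2

A width-2 tree decomposition is:
Bags: B1 = {0, 2, 3}  B2 = {0, 1, 2}
Tree: B1–B2
Each bag holds 3 vertices, so the decomposition has width 2, which upper-bounds the treewidth. On the other hand G contains the 3-clique {0, 1, 2}. A clique must lie in a single bag of any decomposition, so no decomposition can have width below 2. Combining the bounds, tw(G) = 2.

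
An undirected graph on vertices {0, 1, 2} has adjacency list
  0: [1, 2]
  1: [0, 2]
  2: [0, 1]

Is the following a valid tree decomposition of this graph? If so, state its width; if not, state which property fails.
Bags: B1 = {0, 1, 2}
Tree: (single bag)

Yes; width 2.

Checking the three conditions: (i) the bags cover all of {0, 1, 2}; (ii) for each edge, some bag contains both endpoints; (iii) the bags containing any fixed vertex form a subtree. All hold, so the decomposition is valid with width 3 − 1 = 2.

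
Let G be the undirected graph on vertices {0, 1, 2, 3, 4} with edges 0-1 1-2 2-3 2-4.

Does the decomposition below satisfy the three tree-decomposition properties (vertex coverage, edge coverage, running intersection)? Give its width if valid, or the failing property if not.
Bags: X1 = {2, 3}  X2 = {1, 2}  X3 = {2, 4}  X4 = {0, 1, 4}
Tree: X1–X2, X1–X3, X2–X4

No — bags containing vertex 4 are not connected in the tree.

A tree decomposition must satisfy three properties: every vertex lies in some bag; for every edge, both endpoints lie together in some bag; and for every vertex, the bags containing it form a connected subtree. Here bags containing vertex 4 are not connected in the tree, so the decomposition is invalid.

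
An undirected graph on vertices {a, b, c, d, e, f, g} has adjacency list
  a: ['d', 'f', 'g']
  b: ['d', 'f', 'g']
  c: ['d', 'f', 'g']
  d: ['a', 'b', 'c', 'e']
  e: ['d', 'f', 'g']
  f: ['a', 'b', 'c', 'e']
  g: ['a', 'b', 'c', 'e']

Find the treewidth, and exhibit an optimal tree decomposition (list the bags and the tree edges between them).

Treewidth 3.
One optimal decomposition is:
Bags: B1 = {a, d, f, g}  B2 = {d, e, f, g}  B3 = {b, d, f, g}  B4 = {c, d, f, g}
Tree: B1–B2, B2–B3, B3–B4

The largest bag has 4 vertices, giving width 3; this decomposition certifies tw(G) ≤ 3. For the lower bound: the 4 vertex sets {a,f}, {d,e}, {g}, {b} are disjoint, each induces a connected subgraph, and every pair is joined by at least one edge of G. Contracting each set to a single vertex therefore yields K_{4} as a minor, and since treewidth is minor-monotone, tw(G) ≥ tw(K_{4}) = 3. Combining the bounds, tw(G) = 3.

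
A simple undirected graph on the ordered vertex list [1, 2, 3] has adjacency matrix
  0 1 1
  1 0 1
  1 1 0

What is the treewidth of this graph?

2

A width-2 tree decomposition is:
Bags: B1 = {1, 2, 3}
Tree: (single bag)
With just one bag of size 3, the width is 3 − 1 = 2, so tw(G) ≤ 2. Conversely, {1, 2, 3} is a clique of size 3, and the vertices of any clique must share a bag in every tree decomposition; so some bag has ≥ 3 vertices and tw(G) ≥ 2. Therefore the treewidth is 2.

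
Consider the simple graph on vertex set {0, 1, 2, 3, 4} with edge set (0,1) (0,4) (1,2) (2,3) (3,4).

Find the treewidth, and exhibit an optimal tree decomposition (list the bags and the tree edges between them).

Each bag holds 3 vertices, so the decomposition has width 2, which upper-bounds the treewidth. Since 4–0–1–2–3–4 is a cycle in G, G is not acyclic. Forests are exactly the graphs of treewidth ≤ 1, so tw(G) ≥ 2. Combining the bounds, tw(G) = 2.

Treewidth 2.
Bags: B1 = {0, 1, 4}  B2 = {1, 2, 4}  B3 = {2, 3, 4}
Tree: B1–B2, B2–B3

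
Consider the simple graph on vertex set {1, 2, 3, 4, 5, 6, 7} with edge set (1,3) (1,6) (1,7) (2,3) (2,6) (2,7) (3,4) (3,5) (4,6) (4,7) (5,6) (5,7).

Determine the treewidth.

3

A width-3 tree decomposition is:
Bags: B1 = {3, 4, 6, 7}  B2 = {3, 5, 6, 7}  B3 = {1, 3, 6, 7}  B4 = {2, 3, 6, 7}
Tree: B1–B2, B2–B3, B3–B4
Every bag has size at most 4, so the width is 4 − 1 = 3 and tw(G) ≤ 3. For the lower bound: the 4 vertex sets {4,7}, {3,5}, {6}, {1} are disjoint, each induces a connected subgraph, and every pair is joined by at least one edge of G. Contracting each set to a single vertex therefore yields K_{4} as a minor, and since treewidth is minor-monotone, tw(G) ≥ tw(K_{4}) = 3. The upper and lower bounds meet at 3, so that is the treewidth.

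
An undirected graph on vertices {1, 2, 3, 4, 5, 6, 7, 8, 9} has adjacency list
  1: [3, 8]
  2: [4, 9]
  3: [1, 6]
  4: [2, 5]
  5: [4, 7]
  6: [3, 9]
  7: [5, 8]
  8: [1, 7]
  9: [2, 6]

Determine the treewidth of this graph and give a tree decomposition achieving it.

Treewidth 2.
Bags: B1 = {1, 3, 8}  B2 = {3, 6, 8}  B3 = {6, 8, 9}  B4 = {2, 8, 9}  B5 = {2, 4, 8}  B6 = {4, 5, 8}  B7 = {5, 7, 8}
Tree: B1–B2, B2–B3, B3–B4, B4–B5, B5–B6, B6–B7

Every bag has size at most 3, so the width is 3 − 1 = 2 and tw(G) ≤ 2. Since 8–1–3–6–9–2–4–5–7–8 is a cycle in G, G is not acyclic. Forests are exactly the graphs of treewidth ≤ 1, so tw(G) ≥ 2. Therefore the treewidth is 2.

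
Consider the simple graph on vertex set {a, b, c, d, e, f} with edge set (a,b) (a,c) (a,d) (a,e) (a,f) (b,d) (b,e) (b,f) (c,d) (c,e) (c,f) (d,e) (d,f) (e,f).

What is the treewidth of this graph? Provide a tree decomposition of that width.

Treewidth 4.
One optimal decomposition is:
Bags: B1 = {a, c, d, e, f}  B2 = {a, b, d, e, f}
Tree: B1–B2

The largest bag has 5 vertices, giving width 4; this decomposition certifies tw(G) ≤ 4. Conversely, {a, c, d, e, f} is a clique of size 5, and the vertices of any clique must share a bag in every tree decomposition; so some bag has ≥ 5 vertices and tw(G) ≥ 4. Combining the bounds, tw(G) = 4.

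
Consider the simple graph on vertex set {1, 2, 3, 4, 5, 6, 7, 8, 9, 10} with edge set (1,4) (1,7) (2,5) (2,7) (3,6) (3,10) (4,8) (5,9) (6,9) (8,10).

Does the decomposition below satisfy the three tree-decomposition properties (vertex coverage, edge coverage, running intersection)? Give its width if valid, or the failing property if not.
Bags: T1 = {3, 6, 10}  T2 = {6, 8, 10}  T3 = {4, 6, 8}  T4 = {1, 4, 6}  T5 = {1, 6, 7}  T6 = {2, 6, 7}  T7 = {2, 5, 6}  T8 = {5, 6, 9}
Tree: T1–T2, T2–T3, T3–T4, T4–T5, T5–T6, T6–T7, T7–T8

Every vertex of G appears in some bag (union = {1, 2, 3, 4, 5, 6, 7, 8, 9, 10}); every edge is covered by a bag; and for each vertex v the set of bags containing v is connected in the bag tree. The decomposition is therefore valid. The largest bag has 3 vertices, so the width is 2.

Yes; width 2.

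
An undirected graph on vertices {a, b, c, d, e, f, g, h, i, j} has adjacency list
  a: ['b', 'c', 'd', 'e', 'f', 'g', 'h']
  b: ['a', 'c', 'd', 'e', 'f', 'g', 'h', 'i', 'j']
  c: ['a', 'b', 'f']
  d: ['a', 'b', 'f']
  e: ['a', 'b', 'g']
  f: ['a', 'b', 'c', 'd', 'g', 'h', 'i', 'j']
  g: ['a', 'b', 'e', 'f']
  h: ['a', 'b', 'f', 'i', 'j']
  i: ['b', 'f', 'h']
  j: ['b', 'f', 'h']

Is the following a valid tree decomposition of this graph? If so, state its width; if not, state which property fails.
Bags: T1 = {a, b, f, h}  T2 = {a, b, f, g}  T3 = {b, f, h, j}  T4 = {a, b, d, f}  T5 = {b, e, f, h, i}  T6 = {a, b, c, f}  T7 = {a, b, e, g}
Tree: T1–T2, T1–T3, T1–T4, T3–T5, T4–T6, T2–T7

No — bags containing vertex e are not connected in the tree.

A tree decomposition must satisfy three properties: every vertex lies in some bag; for every edge, both endpoints lie together in some bag; and for every vertex, the bags containing it form a connected subtree. Here bags containing vertex e are not connected in the tree, so the decomposition is invalid.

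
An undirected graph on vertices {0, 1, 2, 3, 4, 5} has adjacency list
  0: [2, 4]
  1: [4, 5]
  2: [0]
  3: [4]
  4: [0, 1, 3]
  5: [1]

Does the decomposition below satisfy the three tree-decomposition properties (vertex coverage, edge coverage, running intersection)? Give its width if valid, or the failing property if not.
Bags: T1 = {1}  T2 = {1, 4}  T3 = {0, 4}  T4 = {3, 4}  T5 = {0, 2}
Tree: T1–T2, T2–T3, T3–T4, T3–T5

No — vertex 5 appears in no bag.

A tree decomposition must satisfy three properties: every vertex lies in some bag; for every edge, both endpoints lie together in some bag; and for every vertex, the bags containing it form a connected subtree. Here vertex 5 appears in no bag, so the decomposition is invalid.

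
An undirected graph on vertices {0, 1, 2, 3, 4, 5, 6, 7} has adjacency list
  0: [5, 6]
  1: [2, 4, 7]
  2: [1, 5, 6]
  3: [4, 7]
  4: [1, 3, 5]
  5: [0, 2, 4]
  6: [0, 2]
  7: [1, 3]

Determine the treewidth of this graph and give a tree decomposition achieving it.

Each bag holds 3 vertices, so the decomposition has width 2, which upper-bounds the treewidth. The edges 3–7–1–4–3 form a cycle, so G is not a tree and its treewidth is at least 2. Hence tw(G) = 2 exactly.

Treewidth 2.
One such decomposition:
Bags: B1 = {3, 4, 7}  B2 = {1, 4, 7}  B3 = {1, 4, 5}  B4 = {1, 2, 5}  B5 = {0, 2, 5}  B6 = {0, 2, 6}
Tree: B1–B2, B2–B3, B3–B4, B4–B5, B5–B6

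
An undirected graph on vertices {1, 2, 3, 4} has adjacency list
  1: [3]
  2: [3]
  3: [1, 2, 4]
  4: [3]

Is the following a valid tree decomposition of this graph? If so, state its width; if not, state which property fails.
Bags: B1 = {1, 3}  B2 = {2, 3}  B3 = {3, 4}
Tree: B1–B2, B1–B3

Checking the three conditions: (i) the bags cover all of {1, 2, 3, 4}; (ii) for each edge, some bag contains both endpoints; (iii) the bags containing any fixed vertex form a subtree. All hold, so the decomposition is valid with width 2 − 1 = 1.

Yes; width 1.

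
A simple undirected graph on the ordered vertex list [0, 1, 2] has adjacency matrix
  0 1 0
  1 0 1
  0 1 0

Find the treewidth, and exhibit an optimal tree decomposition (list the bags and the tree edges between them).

Every bag has size at most 2, so the width is 2 − 1 = 1 and tw(G) ≤ 1. Since G has at least one edge (e.g. 2–1), it is not an edgeless graph, so tw(G) ≥ 1. Combining the bounds, tw(G) = 1.

Treewidth 1.
Bags: B1 = {1, 2}  B2 = {0, 1}
Tree: B1–B2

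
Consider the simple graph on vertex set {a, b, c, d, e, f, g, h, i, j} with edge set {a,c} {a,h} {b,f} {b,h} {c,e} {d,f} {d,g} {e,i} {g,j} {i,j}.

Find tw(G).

A width-2 tree decomposition is:
Bags: B1 = {g, i, j}  B2 = {e, g, i}  B3 = {c, e, g}  B4 = {a, c, g}  B5 = {a, g, h}  B6 = {b, g, h}  B7 = {b, f, g}  B8 = {d, f, g}
Tree: B1–B2, B2–B3, B3–B4, B4–B5, B5–B6, B6–B7, B7–B8
Every bag has size at most 3, so the width is 3 − 1 = 2 and tw(G) ≤ 2. The edges g–j–i–e–c–a–h–b–f–d–g form a cycle, so G is not a tree and its treewidth is at least 2. Therefore the treewidth is 2.

2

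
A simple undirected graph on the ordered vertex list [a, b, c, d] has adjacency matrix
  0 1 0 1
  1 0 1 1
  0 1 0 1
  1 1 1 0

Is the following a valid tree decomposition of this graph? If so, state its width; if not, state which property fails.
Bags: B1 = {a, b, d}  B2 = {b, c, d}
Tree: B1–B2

Checking the three conditions: (i) the bags cover all of {a, b, c, d}; (ii) for each edge, some bag contains both endpoints; (iii) the bags containing any fixed vertex form a subtree. All hold, so the decomposition is valid with width 3 − 1 = 2.

Yes; width 2.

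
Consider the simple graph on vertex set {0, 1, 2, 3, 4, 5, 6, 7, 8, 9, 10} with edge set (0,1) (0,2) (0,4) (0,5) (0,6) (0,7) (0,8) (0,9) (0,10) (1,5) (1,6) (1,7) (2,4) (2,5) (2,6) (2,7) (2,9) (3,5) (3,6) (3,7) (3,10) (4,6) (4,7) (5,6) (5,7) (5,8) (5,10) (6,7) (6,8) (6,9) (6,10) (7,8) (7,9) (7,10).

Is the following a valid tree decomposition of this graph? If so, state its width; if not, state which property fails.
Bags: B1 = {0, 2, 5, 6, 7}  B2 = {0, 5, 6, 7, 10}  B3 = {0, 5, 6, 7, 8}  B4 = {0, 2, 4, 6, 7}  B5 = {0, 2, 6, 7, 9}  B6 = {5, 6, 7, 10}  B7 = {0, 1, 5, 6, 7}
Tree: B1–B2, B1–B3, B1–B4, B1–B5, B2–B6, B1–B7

No — vertex 3 appears in no bag.

A tree decomposition must satisfy three properties: every vertex lies in some bag; for every edge, both endpoints lie together in some bag; and for every vertex, the bags containing it form a connected subtree. Here vertex 3 appears in no bag, so the decomposition is invalid.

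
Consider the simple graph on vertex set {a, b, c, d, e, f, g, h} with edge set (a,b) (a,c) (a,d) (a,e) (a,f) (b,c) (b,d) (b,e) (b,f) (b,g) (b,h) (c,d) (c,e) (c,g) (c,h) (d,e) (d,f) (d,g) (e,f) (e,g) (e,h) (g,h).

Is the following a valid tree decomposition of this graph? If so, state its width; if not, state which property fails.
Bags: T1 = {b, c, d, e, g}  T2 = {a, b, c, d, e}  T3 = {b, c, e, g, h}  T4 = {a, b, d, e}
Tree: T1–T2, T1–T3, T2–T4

No — vertex f appears in no bag.

A tree decomposition must satisfy three properties: every vertex lies in some bag; for every edge, both endpoints lie together in some bag; and for every vertex, the bags containing it form a connected subtree. Here vertex f appears in no bag, so the decomposition is invalid.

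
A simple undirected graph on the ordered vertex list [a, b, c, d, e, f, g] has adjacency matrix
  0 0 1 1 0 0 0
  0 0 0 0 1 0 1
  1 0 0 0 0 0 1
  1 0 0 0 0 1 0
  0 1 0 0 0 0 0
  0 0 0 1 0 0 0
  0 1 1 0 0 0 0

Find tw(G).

A width-1 tree decomposition is:
Bags: B1 = {b, e}  B2 = {b, g}  B3 = {c, g}  B4 = {a, c}  B5 = {a, d}  B6 = {d, f}
Tree: B1–B2, B2–B3, B3–B4, B4–B5, B5–B6
The largest bag has 2 vertices, giving width 1; this decomposition certifies tw(G) ≤ 1. Any graph with an edge has treewidth ≥ 1, and G has the edge e–b. The upper and lower bounds meet at 1, so that is the treewidth.

1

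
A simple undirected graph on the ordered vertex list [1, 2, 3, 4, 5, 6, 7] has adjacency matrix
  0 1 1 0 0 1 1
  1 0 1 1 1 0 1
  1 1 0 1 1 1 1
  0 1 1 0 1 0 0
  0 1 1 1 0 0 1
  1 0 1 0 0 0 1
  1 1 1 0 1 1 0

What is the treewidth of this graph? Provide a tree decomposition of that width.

Treewidth 3.
One optimal decomposition is:
Bags: B1 = {2, 3, 5, 7}  B2 = {2, 3, 4, 5}  B3 = {1, 2, 3, 7}  B4 = {1, 3, 6, 7}
Tree: B1–B2, B1–B3, B3–B4

Every bag has size at most 4, so the width is 4 − 1 = 3 and tw(G) ≤ 3. Conversely, {1, 2, 3, 7} is a clique of size 4, and the vertices of any clique must share a bag in every tree decomposition; so some bag has ≥ 4 vertices and tw(G) ≥ 3. Hence tw(G) = 3 exactly.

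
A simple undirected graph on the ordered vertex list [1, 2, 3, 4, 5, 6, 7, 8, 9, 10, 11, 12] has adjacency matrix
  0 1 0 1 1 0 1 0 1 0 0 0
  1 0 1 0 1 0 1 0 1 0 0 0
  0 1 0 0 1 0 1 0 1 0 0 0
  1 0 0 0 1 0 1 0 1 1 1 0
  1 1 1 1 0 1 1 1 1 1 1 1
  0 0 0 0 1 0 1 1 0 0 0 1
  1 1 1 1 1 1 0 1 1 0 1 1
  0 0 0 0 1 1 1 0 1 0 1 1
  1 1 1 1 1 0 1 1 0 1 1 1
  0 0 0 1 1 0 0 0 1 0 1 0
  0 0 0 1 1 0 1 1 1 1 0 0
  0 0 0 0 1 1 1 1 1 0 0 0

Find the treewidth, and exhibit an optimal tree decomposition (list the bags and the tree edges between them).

Every bag has size at most 5, so the width is 5 − 1 = 4 and tw(G) ≤ 4. Conversely, {4, 5, 9, 10, 11} is a clique of size 5, and the vertices of any clique must share a bag in every tree decomposition; so some bag has ≥ 5 vertices and tw(G) ≥ 4. Combining the bounds, tw(G) = 4.

Treewidth 4.
One optimal decomposition is:
Bags: B1 = {4, 5, 7, 9, 11}  B2 = {5, 7, 8, 9, 11}  B3 = {4, 5, 9, 10, 11}  B4 = {5, 7, 8, 9, 12}  B5 = {5, 6, 7, 8, 12}  B6 = {1, 4, 5, 7, 9}  B7 = {1, 2, 5, 7, 9}  B8 = {2, 3, 5, 7, 9}
Tree: B1–B2, B1–B3, B2–B4, B4–B5, B1–B6, B6–B7, B7–B8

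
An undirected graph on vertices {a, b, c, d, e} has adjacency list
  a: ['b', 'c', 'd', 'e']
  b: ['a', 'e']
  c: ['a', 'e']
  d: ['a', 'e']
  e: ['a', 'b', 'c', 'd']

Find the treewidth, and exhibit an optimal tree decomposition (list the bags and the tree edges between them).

Treewidth 2.
Bags: B1 = {a, c, e}  B2 = {a, d, e}  B3 = {a, b, e}
Tree: B1–B2, B2–B3

The largest bag has 3 vertices, giving width 2; this decomposition certifies tw(G) ≤ 2. On the other hand G contains the 3-clique {a, d, e}. A clique must lie in a single bag of any decomposition, so no decomposition can have width below 2. Hence tw(G) = 2 exactly.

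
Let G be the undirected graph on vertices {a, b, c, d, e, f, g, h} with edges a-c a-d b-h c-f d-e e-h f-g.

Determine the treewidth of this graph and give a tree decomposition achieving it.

Treewidth 1.
One optimal decomposition is:
Bags: B1 = {f, g}  B2 = {c, f}  B3 = {a, c}  B4 = {a, d}  B5 = {d, e}  B6 = {e, h}  B7 = {b, h}
Tree: B1–B2, B2–B3, B3–B4, B4–B5, B5–B6, B6–B7

The largest bag has 2 vertices, giving width 1; this decomposition certifies tw(G) ≤ 1. Since G has at least one edge (e.g. g–f), it is not an edgeless graph, so tw(G) ≥ 1. The upper and lower bounds meet at 1, so that is the treewidth.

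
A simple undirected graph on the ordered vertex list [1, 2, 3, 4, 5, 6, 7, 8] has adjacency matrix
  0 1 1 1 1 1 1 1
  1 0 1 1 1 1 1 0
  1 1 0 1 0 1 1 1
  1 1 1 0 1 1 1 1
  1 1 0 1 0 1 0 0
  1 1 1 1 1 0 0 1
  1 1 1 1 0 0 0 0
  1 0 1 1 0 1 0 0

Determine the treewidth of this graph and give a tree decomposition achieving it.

Each bag holds 5 vertices, so the decomposition has width 4, which upper-bounds the treewidth. On the other hand G contains the 5-clique {1, 3, 4, 6, 8}. A clique must lie in a single bag of any decomposition, so no decomposition can have width below 4. Therefore the treewidth is 4.

Treewidth 4.
One such decomposition:
Bags: B1 = {1, 2, 4, 5, 6}  B2 = {1, 2, 3, 4, 6}  B3 = {1, 3, 4, 6, 8}  B4 = {1, 2, 3, 4, 7}
Tree: B1–B2, B2–B3, B2–B4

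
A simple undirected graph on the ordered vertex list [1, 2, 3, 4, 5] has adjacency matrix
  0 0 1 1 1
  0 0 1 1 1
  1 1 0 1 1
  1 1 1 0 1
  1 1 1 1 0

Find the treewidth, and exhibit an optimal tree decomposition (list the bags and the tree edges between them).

Every bag has size at most 4, so the width is 4 − 1 = 3 and tw(G) ≤ 3. For the lower bound, the 4 vertices {1, 3, 4, 5} are pairwise adjacent, and any tree decomposition puts a clique entirely inside one bag — forcing width ≥ 3. Hence tw(G) = 3 exactly.

Treewidth 3.
One optimal decomposition is:
Bags: B1 = {2, 3, 4, 5}  B2 = {1, 3, 4, 5}
Tree: B1–B2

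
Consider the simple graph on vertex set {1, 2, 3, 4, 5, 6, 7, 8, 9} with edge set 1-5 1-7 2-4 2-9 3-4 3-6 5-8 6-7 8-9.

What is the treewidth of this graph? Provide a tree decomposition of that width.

Every bag has size at most 3, so the width is 3 − 1 = 2 and tw(G) ≤ 2. The edges 2–4–3–6–7–1–5–8–9–2 form a cycle, so G is not a tree and its treewidth is at least 2. Therefore the treewidth is 2.

Treewidth 2.
One such decomposition:
Bags: B1 = {2, 3, 4}  B2 = {2, 3, 6}  B3 = {2, 6, 7}  B4 = {1, 2, 7}  B5 = {1, 2, 5}  B6 = {2, 5, 8}  B7 = {2, 8, 9}
Tree: B1–B2, B2–B3, B3–B4, B4–B5, B5–B6, B6–B7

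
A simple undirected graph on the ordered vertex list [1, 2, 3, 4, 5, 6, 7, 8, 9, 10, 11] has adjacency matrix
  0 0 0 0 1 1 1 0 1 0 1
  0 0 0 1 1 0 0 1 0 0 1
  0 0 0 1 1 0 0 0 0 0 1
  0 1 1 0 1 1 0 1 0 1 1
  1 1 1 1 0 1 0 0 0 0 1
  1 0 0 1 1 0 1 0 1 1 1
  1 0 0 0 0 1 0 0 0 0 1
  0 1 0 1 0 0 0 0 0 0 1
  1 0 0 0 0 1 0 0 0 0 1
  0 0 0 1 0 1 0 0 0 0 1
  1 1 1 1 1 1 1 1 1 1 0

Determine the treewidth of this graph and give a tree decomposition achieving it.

Treewidth 3.
One optimal decomposition is:
Bags: B1 = {3, 4, 5, 11}  B2 = {2, 4, 5, 11}  B3 = {4, 5, 6, 11}  B4 = {1, 5, 6, 11}  B5 = {1, 6, 7, 11}  B6 = {4, 6, 10, 11}  B7 = {2, 4, 8, 11}  B8 = {1, 6, 9, 11}
Tree: B1–B2, B1–B3, B3–B4, B4–B5, B3–B6, B2–B7, B4–B8

Every bag has size at most 4, so the width is 4 − 1 = 3 and tw(G) ≤ 3. Conversely, {1, 6, 9, 11} is a clique of size 4, and the vertices of any clique must share a bag in every tree decomposition; so some bag has ≥ 4 vertices and tw(G) ≥ 3. Therefore the treewidth is 3.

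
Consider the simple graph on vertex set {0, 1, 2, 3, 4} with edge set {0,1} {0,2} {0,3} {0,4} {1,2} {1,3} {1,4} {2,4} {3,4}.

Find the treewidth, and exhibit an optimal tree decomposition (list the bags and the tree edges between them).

Treewidth 3.
One such decomposition:
Bags: B1 = {0, 1, 3, 4}  B2 = {0, 1, 2, 4}
Tree: B1–B2

Every bag has size at most 4, so the width is 4 − 1 = 3 and tw(G) ≤ 3. For the lower bound, the 4 vertices {0, 1, 2, 4} are pairwise adjacent, and any tree decomposition puts a clique entirely inside one bag — forcing width ≥ 3. Therefore the treewidth is 3.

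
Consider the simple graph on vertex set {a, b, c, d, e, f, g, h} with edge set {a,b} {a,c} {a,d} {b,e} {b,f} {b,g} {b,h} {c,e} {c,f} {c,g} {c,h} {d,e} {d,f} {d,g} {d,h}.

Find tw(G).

A width-3 tree decomposition is:
Bags: B1 = {b, c, d, e}  B2 = {b, c, d, g}  B3 = {b, c, d, h}  B4 = {a, b, c, d}  B5 = {b, c, d, f}
Tree: B1–B2, B2–B3, B3–B4, B4–B5
Every bag has size at most 4, so the width is 4 − 1 = 3 and tw(G) ≤ 3. For the lower bound: the 4 vertex sets {d,e}, {b,g}, {c}, {h} are disjoint, each induces a connected subgraph, and every pair is joined by at least one edge of G. Contracting each set to a single vertex therefore yields K_{4} as a minor, and since treewidth is minor-monotone, tw(G) ≥ tw(K_{4}) = 3. Hence tw(G) = 3 exactly.

3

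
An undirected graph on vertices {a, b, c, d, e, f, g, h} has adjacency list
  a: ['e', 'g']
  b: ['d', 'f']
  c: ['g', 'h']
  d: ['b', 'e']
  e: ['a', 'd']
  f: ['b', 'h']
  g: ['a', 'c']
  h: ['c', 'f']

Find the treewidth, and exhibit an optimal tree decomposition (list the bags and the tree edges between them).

The largest bag has 3 vertices, giving width 2; this decomposition certifies tw(G) ≤ 2. For the lower bound, G contains the cycle e–d–b–f–h–c–g–a–e, so G is not a forest; only forests have treewidth ≤ 1, hence tw(G) ≥ 2. Combining the bounds, tw(G) = 2.

Treewidth 2.
One optimal decomposition is:
Bags: B1 = {b, d, e}  B2 = {b, e, f}  B3 = {e, f, h}  B4 = {c, e, h}  B5 = {c, e, g}  B6 = {a, e, g}
Tree: B1–B2, B2–B3, B3–B4, B4–B5, B5–B6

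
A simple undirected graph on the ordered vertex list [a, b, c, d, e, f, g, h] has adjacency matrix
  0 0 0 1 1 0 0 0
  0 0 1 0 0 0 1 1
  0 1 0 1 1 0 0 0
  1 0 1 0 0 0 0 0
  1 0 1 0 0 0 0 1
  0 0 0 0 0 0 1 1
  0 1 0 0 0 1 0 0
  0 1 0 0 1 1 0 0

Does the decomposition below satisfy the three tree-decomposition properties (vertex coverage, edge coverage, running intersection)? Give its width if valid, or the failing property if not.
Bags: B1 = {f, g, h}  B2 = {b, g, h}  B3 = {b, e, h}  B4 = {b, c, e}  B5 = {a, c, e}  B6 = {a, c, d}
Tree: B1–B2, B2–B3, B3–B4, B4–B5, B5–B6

Vertex coverage: the bags together contain {a, b, c, d, e, f, g, h}, the full vertex set. Edge coverage: each edge of G has both endpoints in at least one bag. Running intersection: for every vertex, the bags containing it form a connected subtree. All three properties hold, so this is a valid tree decomposition of width max|bag| − 1 = 2, and hence tw(G) ≤ 2.

Yes; width 2.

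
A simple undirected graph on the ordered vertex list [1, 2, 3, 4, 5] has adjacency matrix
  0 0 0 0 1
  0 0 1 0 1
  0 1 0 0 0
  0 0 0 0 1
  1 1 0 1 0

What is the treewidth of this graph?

1

A width-1 tree decomposition is:
Bags: B1 = {1, 5}  B2 = {4, 5}  B3 = {2, 5}  B4 = {2, 3}
Tree: B1–B2, B1–B3, B3–B4
The largest bag has 2 vertices, giving width 1; this decomposition certifies tw(G) ≤ 1. Since G has at least one edge (e.g. 5–1), it is not an edgeless graph, so tw(G) ≥ 1. The upper and lower bounds meet at 1, so that is the treewidth.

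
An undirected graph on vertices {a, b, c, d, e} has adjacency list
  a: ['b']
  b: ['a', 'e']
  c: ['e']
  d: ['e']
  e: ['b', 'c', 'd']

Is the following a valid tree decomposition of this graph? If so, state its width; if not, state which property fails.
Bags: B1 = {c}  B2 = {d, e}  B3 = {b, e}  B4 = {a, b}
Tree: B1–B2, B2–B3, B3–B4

No — edge (e,c) lies in no bag.

A tree decomposition must satisfy three properties: every vertex lies in some bag; for every edge, both endpoints lie together in some bag; and for every vertex, the bags containing it form a connected subtree. Here edge (e,c) lies in no bag, so the decomposition is invalid.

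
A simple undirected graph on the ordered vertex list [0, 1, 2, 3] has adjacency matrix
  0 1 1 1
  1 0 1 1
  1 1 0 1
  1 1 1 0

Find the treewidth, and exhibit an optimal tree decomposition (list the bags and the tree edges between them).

With just one bag of size 4, the width is 4 − 1 = 3, so tw(G) ≤ 3. For the lower bound, the 4 vertices {0, 1, 2, 3} are pairwise adjacent, and any tree decomposition puts a clique entirely inside one bag — forcing width ≥ 3. Therefore the treewidth is 3.

Treewidth 3.
Bags: B1 = {0, 1, 2, 3}
Tree: (single bag)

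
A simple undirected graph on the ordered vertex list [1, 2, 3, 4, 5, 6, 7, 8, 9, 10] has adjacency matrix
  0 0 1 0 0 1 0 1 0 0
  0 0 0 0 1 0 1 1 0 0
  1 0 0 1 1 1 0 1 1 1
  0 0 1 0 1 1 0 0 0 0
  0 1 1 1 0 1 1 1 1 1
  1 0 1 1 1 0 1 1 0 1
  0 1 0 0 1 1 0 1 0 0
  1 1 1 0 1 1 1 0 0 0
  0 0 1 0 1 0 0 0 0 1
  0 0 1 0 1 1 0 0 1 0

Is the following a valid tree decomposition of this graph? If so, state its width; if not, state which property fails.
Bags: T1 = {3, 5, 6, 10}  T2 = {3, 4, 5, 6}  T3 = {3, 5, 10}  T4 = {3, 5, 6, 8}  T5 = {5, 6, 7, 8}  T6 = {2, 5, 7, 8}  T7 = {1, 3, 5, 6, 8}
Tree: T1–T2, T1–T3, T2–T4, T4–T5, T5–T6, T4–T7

A tree decomposition must satisfy three properties: every vertex lies in some bag; for every edge, both endpoints lie together in some bag; and for every vertex, the bags containing it form a connected subtree. Here vertex 9 appears in no bag, so the decomposition is invalid.

No — vertex 9 appears in no bag.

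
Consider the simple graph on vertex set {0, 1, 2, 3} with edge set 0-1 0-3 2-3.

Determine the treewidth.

1

A width-1 tree decomposition is:
Bags: B1 = {0, 3}  B2 = {0, 1}  B3 = {2, 3}
Tree: B1–B2, B1–B3
The largest bag has 2 vertices, giving width 1; this decomposition certifies tw(G) ≤ 1. Since G has at least one edge (e.g. 0–3), it is not an edgeless graph, so tw(G) ≥ 1. Therefore the treewidth is 1.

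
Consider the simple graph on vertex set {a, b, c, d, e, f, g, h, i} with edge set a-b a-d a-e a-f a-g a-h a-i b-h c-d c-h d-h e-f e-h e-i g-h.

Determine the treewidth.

A width-2 tree decomposition is:
Bags: B1 = {a, e, h}  B2 = {a, e, f}  B3 = {a, b, h}  B4 = {a, g, h}  B5 = {a, d, h}  B6 = {a, e, i}  B7 = {c, d, h}
Tree: B1–B2, B1–B3, B1–B4, B3–B5, B2–B6, B5–B7
The largest bag has 3 vertices, giving width 2; this decomposition certifies tw(G) ≤ 2. On the other hand G contains the 3-clique {c, d, h}. A clique must lie in a single bag of any decomposition, so no decomposition can have width below 2. Hence tw(G) = 2 exactly.

2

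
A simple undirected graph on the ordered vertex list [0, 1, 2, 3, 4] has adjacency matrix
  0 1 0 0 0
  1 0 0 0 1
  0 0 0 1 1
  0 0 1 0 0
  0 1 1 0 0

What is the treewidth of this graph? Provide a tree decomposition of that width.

Treewidth 1.
One optimal decomposition is:
Bags: B1 = {0, 1}  B2 = {1, 4}  B3 = {2, 4}  B4 = {2, 3}
Tree: B1–B2, B2–B3, B3–B4

The largest bag has 2 vertices, giving width 1; this decomposition certifies tw(G) ≤ 1. Any graph with an edge has treewidth ≥ 1, and G has the edge 0–1. Hence tw(G) = 1 exactly.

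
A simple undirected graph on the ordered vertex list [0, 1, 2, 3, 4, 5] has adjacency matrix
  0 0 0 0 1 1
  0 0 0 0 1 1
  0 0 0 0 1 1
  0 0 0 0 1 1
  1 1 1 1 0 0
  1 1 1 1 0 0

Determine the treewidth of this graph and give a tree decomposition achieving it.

Treewidth 2.
One optimal decomposition is:
Bags: B1 = {3, 4, 5}  B2 = {1, 4, 5}  B3 = {0, 4, 5}  B4 = {2, 4, 5}
Tree: B1–B2, B2–B3, B3–B4

The largest bag has 3 vertices, giving width 2; this decomposition certifies tw(G) ≤ 2. Since 5–3–4–1–5 is a cycle in G, G is not acyclic. Forests are exactly the graphs of treewidth ≤ 1, so tw(G) ≥ 2. The upper and lower bounds meet at 2, so that is the treewidth.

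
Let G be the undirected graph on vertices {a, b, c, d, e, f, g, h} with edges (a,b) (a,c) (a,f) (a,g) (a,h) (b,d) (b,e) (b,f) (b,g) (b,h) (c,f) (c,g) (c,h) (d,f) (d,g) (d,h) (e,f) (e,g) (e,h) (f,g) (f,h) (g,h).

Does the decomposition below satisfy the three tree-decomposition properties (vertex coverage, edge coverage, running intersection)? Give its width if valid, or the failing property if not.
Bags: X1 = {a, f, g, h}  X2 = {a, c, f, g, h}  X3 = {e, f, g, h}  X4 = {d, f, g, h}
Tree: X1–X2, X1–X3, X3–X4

No — vertex b appears in no bag.

A tree decomposition must satisfy three properties: every vertex lies in some bag; for every edge, both endpoints lie together in some bag; and for every vertex, the bags containing it form a connected subtree. Here vertex b appears in no bag, so the decomposition is invalid.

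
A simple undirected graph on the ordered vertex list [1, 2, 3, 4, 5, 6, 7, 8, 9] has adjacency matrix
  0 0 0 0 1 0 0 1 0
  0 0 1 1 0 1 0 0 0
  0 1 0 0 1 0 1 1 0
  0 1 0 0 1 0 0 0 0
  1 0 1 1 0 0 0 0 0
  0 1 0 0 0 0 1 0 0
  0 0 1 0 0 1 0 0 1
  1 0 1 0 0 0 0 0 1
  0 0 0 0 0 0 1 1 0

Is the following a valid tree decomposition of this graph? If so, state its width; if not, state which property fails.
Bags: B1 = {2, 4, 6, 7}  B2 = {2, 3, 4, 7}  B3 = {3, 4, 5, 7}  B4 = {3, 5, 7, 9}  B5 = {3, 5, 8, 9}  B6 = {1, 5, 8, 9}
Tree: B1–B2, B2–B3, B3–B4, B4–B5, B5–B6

Yes; width 3.

Checking the three conditions: (i) the bags cover all of {1, 2, 3, 4, 5, 6, 7, 8, 9}; (ii) for each edge, some bag contains both endpoints; (iii) the bags containing any fixed vertex form a subtree. All hold, so the decomposition is valid with width 4 − 1 = 3.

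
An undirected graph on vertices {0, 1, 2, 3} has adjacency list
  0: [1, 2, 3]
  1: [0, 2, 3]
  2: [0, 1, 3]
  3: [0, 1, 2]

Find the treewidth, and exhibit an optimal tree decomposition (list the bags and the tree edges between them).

Treewidth 3.
Bags: B1 = {0, 1, 2, 3}
Tree: (single bag)

A single bag containing all 4 vertices is trivially a valid decomposition of width 3. Conversely, {0, 1, 2, 3} is a clique of size 4, and the vertices of any clique must share a bag in every tree decomposition; so some bag has ≥ 4 vertices and tw(G) ≥ 3. Hence tw(G) = 3 exactly.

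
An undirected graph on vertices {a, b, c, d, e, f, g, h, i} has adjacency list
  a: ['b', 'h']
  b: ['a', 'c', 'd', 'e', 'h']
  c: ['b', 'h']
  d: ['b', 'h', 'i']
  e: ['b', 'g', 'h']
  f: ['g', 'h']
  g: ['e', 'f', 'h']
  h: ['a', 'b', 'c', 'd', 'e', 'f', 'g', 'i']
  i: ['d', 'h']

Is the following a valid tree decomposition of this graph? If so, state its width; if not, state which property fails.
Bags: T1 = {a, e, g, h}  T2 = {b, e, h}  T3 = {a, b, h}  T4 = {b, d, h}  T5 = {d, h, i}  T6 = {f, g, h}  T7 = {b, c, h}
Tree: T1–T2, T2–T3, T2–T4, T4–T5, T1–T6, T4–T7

A tree decomposition must satisfy three properties: every vertex lies in some bag; for every edge, both endpoints lie together in some bag; and for every vertex, the bags containing it form a connected subtree. Here bags containing vertex a are not connected in the tree, so the decomposition is invalid.

No — bags containing vertex a are not connected in the tree.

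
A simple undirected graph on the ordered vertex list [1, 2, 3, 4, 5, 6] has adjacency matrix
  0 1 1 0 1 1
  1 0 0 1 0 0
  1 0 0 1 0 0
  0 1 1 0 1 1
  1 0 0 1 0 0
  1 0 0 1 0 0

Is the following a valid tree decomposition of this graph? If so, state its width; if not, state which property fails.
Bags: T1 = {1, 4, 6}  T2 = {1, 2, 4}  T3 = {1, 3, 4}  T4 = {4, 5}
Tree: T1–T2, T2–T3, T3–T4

No — edge (1,5) lies in no bag.

A tree decomposition must satisfy three properties: every vertex lies in some bag; for every edge, both endpoints lie together in some bag; and for every vertex, the bags containing it form a connected subtree. Here edge (1,5) lies in no bag, so the decomposition is invalid.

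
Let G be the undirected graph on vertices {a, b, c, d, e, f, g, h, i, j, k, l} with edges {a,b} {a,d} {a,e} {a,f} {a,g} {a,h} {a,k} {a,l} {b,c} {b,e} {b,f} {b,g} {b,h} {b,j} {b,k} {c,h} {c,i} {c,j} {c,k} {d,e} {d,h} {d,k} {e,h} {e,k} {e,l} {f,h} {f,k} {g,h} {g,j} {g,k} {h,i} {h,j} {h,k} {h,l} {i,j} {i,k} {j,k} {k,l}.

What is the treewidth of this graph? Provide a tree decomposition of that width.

Every bag has size at most 5, so the width is 5 − 1 = 4 and tw(G) ≤ 4. Conversely, {a, d, e, h, k} is a clique of size 5, and the vertices of any clique must share a bag in every tree decomposition; so some bag has ≥ 5 vertices and tw(G) ≥ 4. Combining the bounds, tw(G) = 4.

Treewidth 4.
Bags: B1 = {a, e, h, k, l}  B2 = {a, d, e, h, k}  B3 = {a, b, e, h, k}  B4 = {a, b, g, h, k}  B5 = {b, g, h, j, k}  B6 = {b, c, h, j, k}  B7 = {a, b, f, h, k}  B8 = {c, h, i, j, k}
Tree: B1–B2, B2–B3, B3–B4, B4–B5, B5–B6, B3–B7, B6–B8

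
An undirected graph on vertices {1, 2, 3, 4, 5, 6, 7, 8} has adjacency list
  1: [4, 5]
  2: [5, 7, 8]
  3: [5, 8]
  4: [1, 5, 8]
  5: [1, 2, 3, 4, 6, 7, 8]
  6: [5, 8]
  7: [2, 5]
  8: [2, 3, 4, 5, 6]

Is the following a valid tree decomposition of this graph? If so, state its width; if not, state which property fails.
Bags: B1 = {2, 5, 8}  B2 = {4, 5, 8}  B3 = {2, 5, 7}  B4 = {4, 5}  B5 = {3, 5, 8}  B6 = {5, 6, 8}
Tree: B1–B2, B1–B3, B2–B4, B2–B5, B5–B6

No — vertex 1 appears in no bag.

A tree decomposition must satisfy three properties: every vertex lies in some bag; for every edge, both endpoints lie together in some bag; and for every vertex, the bags containing it form a connected subtree. Here vertex 1 appears in no bag, so the decomposition is invalid.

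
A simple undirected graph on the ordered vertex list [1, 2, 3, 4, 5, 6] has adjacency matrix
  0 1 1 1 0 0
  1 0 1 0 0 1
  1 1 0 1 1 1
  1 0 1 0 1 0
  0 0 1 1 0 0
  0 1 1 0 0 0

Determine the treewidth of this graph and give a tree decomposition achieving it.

The largest bag has 3 vertices, giving width 2; this decomposition certifies tw(G) ≤ 2. Conversely, {1, 2, 3} is a clique of size 3, and the vertices of any clique must share a bag in every tree decomposition; so some bag has ≥ 3 vertices and tw(G) ≥ 2. The upper and lower bounds meet at 2, so that is the treewidth.

Treewidth 2.
One optimal decomposition is:
Bags: B1 = {1, 3, 4}  B2 = {1, 2, 3}  B3 = {3, 4, 5}  B4 = {2, 3, 6}
Tree: B1–B2, B1–B3, B2–B4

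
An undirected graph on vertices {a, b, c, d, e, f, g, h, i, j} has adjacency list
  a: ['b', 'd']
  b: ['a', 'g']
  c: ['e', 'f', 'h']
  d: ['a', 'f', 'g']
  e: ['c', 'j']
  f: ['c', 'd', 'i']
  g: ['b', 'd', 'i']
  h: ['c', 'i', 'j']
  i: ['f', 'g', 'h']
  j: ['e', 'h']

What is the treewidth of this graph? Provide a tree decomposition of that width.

Each bag holds 3 vertices, so the decomposition has width 2, which upper-bounds the treewidth. For the lower bound, G contains the cycle b–a–d–g–b, so G is not a forest; only forests have treewidth ≤ 1, hence tw(G) ≥ 2. Hence tw(G) = 2 exactly.

Treewidth 2.
One optimal decomposition is:
Bags: B1 = {a, b, g}  B2 = {a, d, g}  B3 = {d, g, i}  B4 = {d, f, i}  B5 = {f, h, i}  B6 = {c, f, h}  B7 = {c, h, j}  B8 = {c, e, j}
Tree: B1–B2, B2–B3, B3–B4, B4–B5, B5–B6, B6–B7, B7–B8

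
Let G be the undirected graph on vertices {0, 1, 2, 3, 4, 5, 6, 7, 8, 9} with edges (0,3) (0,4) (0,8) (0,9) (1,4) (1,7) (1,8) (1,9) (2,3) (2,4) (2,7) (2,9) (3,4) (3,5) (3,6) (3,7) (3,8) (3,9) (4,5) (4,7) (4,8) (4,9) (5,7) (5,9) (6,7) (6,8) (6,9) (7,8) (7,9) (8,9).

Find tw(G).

A width-4 tree decomposition is:
Bags: B1 = {3, 4, 7, 8, 9}  B2 = {2, 3, 4, 7, 9}  B3 = {3, 4, 5, 7, 9}  B4 = {3, 6, 7, 8, 9}  B5 = {1, 4, 7, 8, 9}  B6 = {0, 3, 4, 8, 9}
Tree: B1–B2, B1–B3, B1–B4, B1–B5, B1–B6
The largest bag has 5 vertices, giving width 4; this decomposition certifies tw(G) ≤ 4. Conversely, {1, 4, 7, 8, 9} is a clique of size 5, and the vertices of any clique must share a bag in every tree decomposition; so some bag has ≥ 5 vertices and tw(G) ≥ 4. Combining the bounds, tw(G) = 4.

4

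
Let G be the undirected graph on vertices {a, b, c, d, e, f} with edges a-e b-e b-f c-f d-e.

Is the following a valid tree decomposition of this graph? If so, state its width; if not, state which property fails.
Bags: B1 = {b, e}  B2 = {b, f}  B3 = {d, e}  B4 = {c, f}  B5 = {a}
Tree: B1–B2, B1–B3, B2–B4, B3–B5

No — edge (e,a) lies in no bag.

A tree decomposition must satisfy three properties: every vertex lies in some bag; for every edge, both endpoints lie together in some bag; and for every vertex, the bags containing it form a connected subtree. Here edge (e,a) lies in no bag, so the decomposition is invalid.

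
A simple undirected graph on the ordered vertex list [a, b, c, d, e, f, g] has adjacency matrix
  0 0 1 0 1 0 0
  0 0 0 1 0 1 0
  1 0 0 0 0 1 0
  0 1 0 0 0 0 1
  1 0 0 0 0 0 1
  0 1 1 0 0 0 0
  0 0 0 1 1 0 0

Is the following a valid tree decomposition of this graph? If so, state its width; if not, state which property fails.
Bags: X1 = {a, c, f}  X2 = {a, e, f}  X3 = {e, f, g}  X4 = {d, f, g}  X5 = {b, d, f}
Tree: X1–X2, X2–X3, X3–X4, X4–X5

Yes; width 2.

Every vertex of G appears in some bag (union = {a, b, c, d, e, f, g}); every edge is covered by a bag; and for each vertex v the set of bags containing v is connected in the bag tree. The decomposition is therefore valid. The largest bag has 3 vertices, so the width is 2.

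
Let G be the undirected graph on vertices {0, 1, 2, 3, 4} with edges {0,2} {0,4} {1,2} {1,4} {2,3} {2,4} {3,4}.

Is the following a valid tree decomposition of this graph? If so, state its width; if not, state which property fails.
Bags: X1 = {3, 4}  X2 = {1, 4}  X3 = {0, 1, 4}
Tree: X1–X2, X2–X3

A tree decomposition must satisfy three properties: every vertex lies in some bag; for every edge, both endpoints lie together in some bag; and for every vertex, the bags containing it form a connected subtree. Here vertex 2 appears in no bag, so the decomposition is invalid.

No — vertex 2 appears in no bag.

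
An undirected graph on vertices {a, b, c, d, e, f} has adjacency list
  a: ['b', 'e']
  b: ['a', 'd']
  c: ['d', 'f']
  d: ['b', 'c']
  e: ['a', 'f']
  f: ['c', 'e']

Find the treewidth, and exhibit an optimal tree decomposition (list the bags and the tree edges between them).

Treewidth 2.
One such decomposition:
Bags: B1 = {a, b, e}  B2 = {b, e, f}  B3 = {b, c, f}  B4 = {b, c, d}
Tree: B1–B2, B2–B3, B3–B4

The largest bag has 3 vertices, giving width 2; this decomposition certifies tw(G) ≤ 2. Since b–a–e–f–c–d–b is a cycle in G, G is not acyclic. Forests are exactly the graphs of treewidth ≤ 1, so tw(G) ≥ 2. Therefore the treewidth is 2.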